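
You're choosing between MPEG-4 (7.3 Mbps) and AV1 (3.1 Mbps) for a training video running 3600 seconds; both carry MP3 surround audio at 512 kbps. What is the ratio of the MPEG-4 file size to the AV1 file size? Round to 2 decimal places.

2.16

Audio: 512 kbps = 0.512 Mbps.
MPEG-4: 7.812 Mbps × 3600 s = 28123.2 Mb = 3.274 GiB.
AV1: 3.612 Mbps × 3600 s = 13003.2 Mb = 1.514 GiB.
Ratio: 3.274 / 1.514 = 2.163.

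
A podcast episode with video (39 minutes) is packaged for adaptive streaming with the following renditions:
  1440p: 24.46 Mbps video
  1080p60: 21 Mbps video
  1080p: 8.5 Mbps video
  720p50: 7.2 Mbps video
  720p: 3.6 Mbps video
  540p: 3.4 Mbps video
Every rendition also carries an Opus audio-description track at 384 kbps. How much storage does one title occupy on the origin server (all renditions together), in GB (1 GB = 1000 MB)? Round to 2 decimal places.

39 min = 2340 s
Audio: 384 kbps = 0.384 Mbps.
Sum of rendition bitrates: (24.46+0.384) + (21+0.384) + (8.5+0.384) + (7.2+0.384) + (3.6+0.384) + (3.4+0.384) = 70.464 Mbps.
× 2340 s = 164,886 Mb = 20,611 MB = 20.61 GB.

20.61 GB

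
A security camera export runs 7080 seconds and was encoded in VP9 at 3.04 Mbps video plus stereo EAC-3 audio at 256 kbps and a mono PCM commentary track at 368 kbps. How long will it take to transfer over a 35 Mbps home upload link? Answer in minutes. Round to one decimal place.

Audio total: 256 + 368 = 624 kbps = 0.624 Mbps.
Total bitrate: 3.664 Mbps.
File: 3.664 Mbps × 7080 s = 25941.1 Mb.
At 35 Mbps: 25941.1 / 35 = 741.2 s ≈ 12.4 minutes.

12.4 minutes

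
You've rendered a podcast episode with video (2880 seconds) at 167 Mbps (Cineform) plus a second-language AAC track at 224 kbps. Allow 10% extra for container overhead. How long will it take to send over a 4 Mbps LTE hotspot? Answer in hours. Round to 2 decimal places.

36.79 hours

Audio: 224 kbps = 0.224 Mbps.
Total bitrate: 167.224 Mbps.
File: 167.224 Mbps × 2880 s = 481605.1 Mb.
With 10% container overhead: ×1.10. → 529765.6 Mb.
At 4 Mbps: 529765.6 / 4 = 132441.4 s ≈ 36.8 hours.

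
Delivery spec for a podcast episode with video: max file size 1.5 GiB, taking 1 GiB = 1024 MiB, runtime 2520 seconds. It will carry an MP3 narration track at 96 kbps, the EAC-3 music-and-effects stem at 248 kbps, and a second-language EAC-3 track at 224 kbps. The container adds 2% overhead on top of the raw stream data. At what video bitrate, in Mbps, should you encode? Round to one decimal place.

4.4 Mbps

Budget: 1.5 GiB = 12884.9 Mb.
Stream payload after overhead: 12884.9 / 1.02 = 12632.3 Mb.
Total bitrate budget: 12632.3 Mb / 2520 s = 5.013 Mbps.
Audio total: 96 + 248 + 224 = 568 kbps = 0.568 Mbps.
Video: 5.013 − 0.568 = 4.445 Mbps.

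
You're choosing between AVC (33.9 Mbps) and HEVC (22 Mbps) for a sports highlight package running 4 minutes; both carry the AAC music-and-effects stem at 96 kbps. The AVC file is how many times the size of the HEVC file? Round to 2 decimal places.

1.54

4 min = 240 s
Audio: 96 kbps = 0.096 Mbps.
AVC: 33.996 Mbps × 240 s = 8159.0 Mb = 0.950 GiB.
HEVC: 22.096 Mbps × 240 s = 5303.0 Mb = 0.617 GiB.
Ratio: 0.950 / 0.617 = 1.539.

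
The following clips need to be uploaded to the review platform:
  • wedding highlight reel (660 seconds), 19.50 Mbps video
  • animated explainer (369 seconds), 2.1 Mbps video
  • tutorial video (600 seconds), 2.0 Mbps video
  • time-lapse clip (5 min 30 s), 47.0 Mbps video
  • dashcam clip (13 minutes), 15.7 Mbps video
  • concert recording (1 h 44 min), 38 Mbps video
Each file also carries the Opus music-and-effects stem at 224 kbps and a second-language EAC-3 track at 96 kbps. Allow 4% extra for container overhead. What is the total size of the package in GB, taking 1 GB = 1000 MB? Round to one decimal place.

Audio total: 224 + 96 = 320 kbps = 0.320 Mbps.
wedding highlight reel: 19.820 Mbps × 660 s × 1.04 = 13604.4 Mb
animated explainer: 2.420 Mbps × 369 s × 1.04 = 928.7 Mb
tutorial video: 2.320 Mbps × 600 s × 1.04 = 1447.7 Mb
time-lapse clip: 47.320 Mbps × 330 s × 1.04 = 16240.2 Mb
dashcam clip: 16.020 Mbps × 780 s × 1.04 = 12995.4 Mb
concert recording: 38.320 Mbps × 6240 s × 1.04 = 248681.5 Mb
Total: 293897.9 Mb = 36737.2 MB.
= 36.74 GB.

36.7 GB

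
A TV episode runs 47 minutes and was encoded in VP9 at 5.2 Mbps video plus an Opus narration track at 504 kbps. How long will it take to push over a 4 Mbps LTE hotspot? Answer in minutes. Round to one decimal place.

47 min = 2820 s
Audio: 504 kbps = 0.504 Mbps.
Total bitrate: 5.704 Mbps.
File: 5.704 Mbps × 2820 s = 16085.3 Mb.
At 4 Mbps: 16085.3 / 4 = 4021.3 s ≈ 67 minutes.

67.0 minutes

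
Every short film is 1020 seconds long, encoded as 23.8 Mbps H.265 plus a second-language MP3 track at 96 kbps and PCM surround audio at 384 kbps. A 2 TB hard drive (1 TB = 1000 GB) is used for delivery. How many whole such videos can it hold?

646

Audio total: 96 + 384 = 480 kbps = 0.480 Mbps.
Total bitrate: 24.280 Mbps.
Per item: 24.280 Mbps × 1020 s = 24,766 Mb = 3,096 MB.
Capacity: 2 TB = 16,000,000 Mb; 646.06 items → 646 complete.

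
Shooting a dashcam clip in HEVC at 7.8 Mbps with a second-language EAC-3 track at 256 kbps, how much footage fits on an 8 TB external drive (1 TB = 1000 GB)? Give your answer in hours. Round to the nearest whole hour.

Audio: 256 kbps = 0.256 Mbps.
Total bitrate: 7.8 + 0.256 = 8.056 Mbps.
Capacity: 8 TB = 64,000,000 Mb.
Recording time: 64,000,000 / 8.056 = 7,944,389 s ≈ 2,207 hours.

2207 hours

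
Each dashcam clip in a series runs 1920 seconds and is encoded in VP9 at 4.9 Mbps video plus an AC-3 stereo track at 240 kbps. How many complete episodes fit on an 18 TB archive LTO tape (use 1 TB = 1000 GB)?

14591

Audio: 240 kbps = 0.240 Mbps.
Total bitrate: 5.140 Mbps.
Per item: 5.140 Mbps × 1920 s = 9,869 Mb = 1,234 MB.
Capacity: 18 TB = 144,000,000 Mb; 14591.44 items → 14591 complete.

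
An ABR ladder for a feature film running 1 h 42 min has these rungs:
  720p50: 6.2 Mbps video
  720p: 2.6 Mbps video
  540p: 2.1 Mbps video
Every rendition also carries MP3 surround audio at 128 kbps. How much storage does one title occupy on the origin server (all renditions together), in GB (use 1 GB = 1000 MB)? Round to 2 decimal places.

8.63 GB

1 h 42 min = 102 min = 6120 s
Audio: 128 kbps = 0.128 Mbps.
Sum of rendition bitrates: (6.2+0.128) + (2.6+0.128) + (2.1+0.128) = 11.284 Mbps.
× 6120 s = 69,058 Mb = 8,632 MB = 8.632 GB.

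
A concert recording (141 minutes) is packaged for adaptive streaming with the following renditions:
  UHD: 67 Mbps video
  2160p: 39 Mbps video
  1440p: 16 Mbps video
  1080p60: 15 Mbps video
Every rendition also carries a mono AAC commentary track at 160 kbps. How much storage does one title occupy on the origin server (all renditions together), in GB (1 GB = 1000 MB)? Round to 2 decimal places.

141 min = 8460 s
Audio: 160 kbps = 0.160 Mbps.
Sum of rendition bitrates: (67+0.160) + (39+0.160) + (16+0.160) + (15+0.160) = 137.640 Mbps.
× 8460 s = 1,164,434 Mb = 145,554 MB = 145.6 GB.

145.55 GB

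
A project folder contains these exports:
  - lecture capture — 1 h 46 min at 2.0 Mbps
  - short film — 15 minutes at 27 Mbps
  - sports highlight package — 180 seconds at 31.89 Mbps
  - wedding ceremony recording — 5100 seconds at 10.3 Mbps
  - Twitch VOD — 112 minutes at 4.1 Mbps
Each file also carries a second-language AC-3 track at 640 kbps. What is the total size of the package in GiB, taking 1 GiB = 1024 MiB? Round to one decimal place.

Audio: 640 kbps = 0.640 Mbps.
lecture capture: 2.640 Mbps × 6360 s = 16790.4 Mb
short film: 27.640 Mbps × 900 s = 24876.0 Mb
sports highlight package: 32.530 Mbps × 180 s = 5855.4 Mb
wedding ceremony recording: 10.940 Mbps × 5100 s = 55794.0 Mb
Twitch VOD: 4.740 Mbps × 6720 s = 31852.8 Mb
Total: 135168.6 Mb = 16896.1 MB.
= 15.74 GiB.

15.7 GiB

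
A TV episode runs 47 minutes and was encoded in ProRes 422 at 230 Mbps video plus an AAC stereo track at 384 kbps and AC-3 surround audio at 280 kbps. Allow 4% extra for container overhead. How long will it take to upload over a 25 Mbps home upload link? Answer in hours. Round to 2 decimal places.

7.52 hours

47 min = 2820 s
Audio total: 384 + 280 = 664 kbps = 0.664 Mbps.
Total bitrate: 230.664 Mbps.
File: 230.664 Mbps × 2820 s = 650472.5 Mb.
With 4% container overhead: ×1.04. → 676491.4 Mb.
At 25 Mbps: 676491.4 / 25 = 27059.7 s ≈ 7.52 hours.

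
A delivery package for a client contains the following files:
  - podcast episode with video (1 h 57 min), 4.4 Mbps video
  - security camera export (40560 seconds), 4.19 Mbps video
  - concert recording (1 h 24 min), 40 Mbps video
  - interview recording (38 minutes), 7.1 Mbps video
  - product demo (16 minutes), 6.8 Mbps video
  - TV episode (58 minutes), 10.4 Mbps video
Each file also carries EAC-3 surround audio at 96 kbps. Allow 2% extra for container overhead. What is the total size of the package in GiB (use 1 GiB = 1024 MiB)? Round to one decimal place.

Audio: 96 kbps = 0.096 Mbps.
podcast episode with video: 4.496 Mbps × 7020 s × 1.02 = 32193.2 Mb
security camera export: 4.286 Mbps × 40560 s × 1.02 = 177317.0 Mb
concert recording: 40.096 Mbps × 5040 s × 1.02 = 206125.5 Mb
interview recording: 7.196 Mbps × 2280 s × 1.02 = 16735.0 Mb
product demo: 6.896 Mbps × 960 s × 1.02 = 6752.6 Mb
TV episode: 10.496 Mbps × 3480 s × 1.02 = 37256.6 Mb
Total: 476379.8 Mb = 59547.5 MB.
= 55.46 GiB.

55.5 GiB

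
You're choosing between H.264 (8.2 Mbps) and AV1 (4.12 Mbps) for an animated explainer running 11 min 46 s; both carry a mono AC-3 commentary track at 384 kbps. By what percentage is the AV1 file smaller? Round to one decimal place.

11 min 46 s = 706 s
Audio: 384 kbps = 0.384 Mbps.
H.264: 8.584 Mbps × 706 s = 6060.3 Mb = 0.758 GB.
AV1: 4.504 Mbps × 706 s = 3179.8 Mb = 0.397 GB.
Reduction: (1 − 0.397/0.758) × 100 = 47.53%.

47.5%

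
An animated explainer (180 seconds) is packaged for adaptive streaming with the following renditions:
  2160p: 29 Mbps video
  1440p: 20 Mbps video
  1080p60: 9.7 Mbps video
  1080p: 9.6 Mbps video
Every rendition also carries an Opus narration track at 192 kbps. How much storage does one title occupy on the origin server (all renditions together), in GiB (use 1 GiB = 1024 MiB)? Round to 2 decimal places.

1.45 GiB

Audio: 192 kbps = 0.192 Mbps.
Sum of rendition bitrates: (29+0.192) + (20+0.192) + (9.7+0.192) + (9.6+0.192) = 69.068 Mbps.
× 180 s = 12,432 Mb = 1,554 MB = 1.447 GiB.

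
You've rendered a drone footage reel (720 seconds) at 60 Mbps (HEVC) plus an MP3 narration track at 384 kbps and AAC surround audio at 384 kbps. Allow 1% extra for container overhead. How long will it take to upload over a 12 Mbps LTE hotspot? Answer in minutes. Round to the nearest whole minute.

61 minutes

Audio total: 384 + 384 = 768 kbps = 0.768 Mbps.
Total bitrate: 60.768 Mbps.
File: 60.768 Mbps × 720 s = 43753.0 Mb.
With 1% container overhead: ×1.01. → 44190.5 Mb.
At 12 Mbps: 44190.5 / 12 = 3682.5 s ≈ 61.4 minutes.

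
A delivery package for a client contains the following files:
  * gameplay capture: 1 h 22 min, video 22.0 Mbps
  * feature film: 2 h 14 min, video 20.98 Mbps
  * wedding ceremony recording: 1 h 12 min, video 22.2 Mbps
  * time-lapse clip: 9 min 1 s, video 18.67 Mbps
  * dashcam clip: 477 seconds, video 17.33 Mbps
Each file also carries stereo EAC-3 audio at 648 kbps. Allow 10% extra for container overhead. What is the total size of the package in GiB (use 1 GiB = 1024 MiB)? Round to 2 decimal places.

Audio: 648 kbps = 0.648 Mbps.
gameplay capture: 22.648 Mbps × 4920 s × 1.10 = 122571.0 Mb
feature film: 21.628 Mbps × 8040 s × 1.10 = 191278.0 Mb
wedding ceremony recording: 22.848 Mbps × 4320 s × 1.10 = 108573.7 Mb
time-lapse clip: 19.318 Mbps × 541 s × 1.10 = 11496.1 Mb
dashcam clip: 17.978 Mbps × 477 s × 1.10 = 9433.1 Mb
Total: 443351.9 Mb = 55419.0 MB.
= 51.61 GiB.

51.61 GiB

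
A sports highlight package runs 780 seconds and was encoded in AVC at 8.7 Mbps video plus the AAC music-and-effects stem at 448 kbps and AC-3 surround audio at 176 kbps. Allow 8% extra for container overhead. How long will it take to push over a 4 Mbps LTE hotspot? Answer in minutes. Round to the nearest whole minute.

Audio total: 448 + 176 = 624 kbps = 0.624 Mbps.
Total bitrate: 9.324 Mbps.
File: 9.324 Mbps × 780 s = 7272.7 Mb.
With 8% container overhead: ×1.08. → 7854.5 Mb.
At 4 Mbps: 7854.5 / 4 = 1963.6 s ≈ 32.7 minutes.

33 minutes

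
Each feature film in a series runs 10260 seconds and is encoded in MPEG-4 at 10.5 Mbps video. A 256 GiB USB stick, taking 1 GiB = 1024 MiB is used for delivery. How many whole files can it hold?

20

Per item: 10.500 Mbps × 10260 s = 107,730 Mb = 13,466 MB.
Capacity: 256 GiB = 2,199,023 Mb; 20.41 items → 20 complete.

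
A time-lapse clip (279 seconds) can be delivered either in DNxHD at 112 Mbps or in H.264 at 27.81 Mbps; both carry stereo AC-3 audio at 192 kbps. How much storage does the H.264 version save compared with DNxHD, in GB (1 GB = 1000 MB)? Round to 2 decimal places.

2.94 GB

Audio: 192 kbps = 0.192 Mbps.
DNxHD: 112.192 Mbps × 279 s = 31301.6 Mb = 3.913 GB.
H.264: 28.002 Mbps × 279 s = 7812.6 Mb = 0.977 GB.
Saving: 3.913 − 0.977 = 2.936 GB.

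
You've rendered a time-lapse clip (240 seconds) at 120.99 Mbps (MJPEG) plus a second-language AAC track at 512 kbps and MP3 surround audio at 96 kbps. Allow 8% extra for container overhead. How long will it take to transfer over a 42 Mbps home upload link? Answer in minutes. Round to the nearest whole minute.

13 minutes

Audio total: 512 + 96 = 608 kbps = 0.608 Mbps.
Total bitrate: 121.598 Mbps.
File: 121.598 Mbps × 240 s = 29183.5 Mb.
With 8% container overhead: ×1.08. → 31518.2 Mb.
At 42 Mbps: 31518.2 / 42 = 750.4 s ≈ 12.5 minutes.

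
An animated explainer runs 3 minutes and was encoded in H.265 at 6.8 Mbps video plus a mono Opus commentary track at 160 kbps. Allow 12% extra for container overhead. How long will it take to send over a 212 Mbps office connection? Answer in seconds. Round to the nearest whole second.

7 seconds

3 min = 180 s
Audio: 160 kbps = 0.160 Mbps.
Total bitrate: 6.960 Mbps.
File: 6.960 Mbps × 180 s = 1252.8 Mb.
With 12% container overhead: ×1.12. → 1403.1 Mb.
At 212 Mbps: 1403.1 / 212 = 6.6 s ≈ 6.62 seconds.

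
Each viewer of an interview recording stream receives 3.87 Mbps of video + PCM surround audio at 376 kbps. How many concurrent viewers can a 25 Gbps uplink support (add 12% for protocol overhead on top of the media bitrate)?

5257

Audio: 376 kbps = 0.376 Mbps.
Per-viewer media rate: 4.246 Mbps.
On the wire with 12% overhead: 4.756 Mbps.
25 Gbps = 25,000 Mbps; 25,000 / 4.756 = 5257.05 → 5257 viewers.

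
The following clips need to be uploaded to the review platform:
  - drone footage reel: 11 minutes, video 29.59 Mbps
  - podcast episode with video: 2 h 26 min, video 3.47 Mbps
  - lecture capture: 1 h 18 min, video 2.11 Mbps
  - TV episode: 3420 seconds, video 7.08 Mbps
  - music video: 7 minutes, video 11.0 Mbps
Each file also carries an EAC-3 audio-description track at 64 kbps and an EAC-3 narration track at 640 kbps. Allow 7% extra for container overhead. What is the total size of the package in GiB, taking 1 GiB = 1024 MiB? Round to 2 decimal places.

12.61 GiB

Audio total: 64 + 640 = 704 kbps = 0.704 Mbps.
drone footage reel: 30.294 Mbps × 660 s × 1.07 = 21393.6 Mb
podcast episode with video: 4.174 Mbps × 8760 s × 1.07 = 39123.7 Mb
lecture capture: 2.814 Mbps × 4680 s × 1.07 = 14091.4 Mb
TV episode: 7.784 Mbps × 3420 s × 1.07 = 28484.8 Mb
music video: 11.704 Mbps × 420 s × 1.07 = 5259.8 Mb
Total: 108353.3 Mb = 13544.2 MB.
= 12.61 GiB.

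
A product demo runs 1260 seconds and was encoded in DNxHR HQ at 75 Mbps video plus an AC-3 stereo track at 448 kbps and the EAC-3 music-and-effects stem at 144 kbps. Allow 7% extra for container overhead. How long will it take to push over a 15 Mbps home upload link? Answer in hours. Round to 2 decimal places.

Audio total: 448 + 144 = 592 kbps = 0.592 Mbps.
Total bitrate: 75.592 Mbps.
File: 75.592 Mbps × 1260 s = 95245.9 Mb.
With 7% container overhead: ×1.07. → 101913.1 Mb.
At 15 Mbps: 101913.1 / 15 = 6794.2 s ≈ 1.89 hours.

1.89 hours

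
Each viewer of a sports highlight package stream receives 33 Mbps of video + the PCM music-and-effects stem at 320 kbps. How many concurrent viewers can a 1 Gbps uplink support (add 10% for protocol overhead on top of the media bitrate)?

Audio: 320 kbps = 0.320 Mbps.
Per-viewer media rate: 33.320 Mbps.
On the wire with 10% overhead: 36.652 Mbps.
1 Gbps = 1,000 Mbps; 1,000 / 36.652 = 27.28 → 27 viewers.

27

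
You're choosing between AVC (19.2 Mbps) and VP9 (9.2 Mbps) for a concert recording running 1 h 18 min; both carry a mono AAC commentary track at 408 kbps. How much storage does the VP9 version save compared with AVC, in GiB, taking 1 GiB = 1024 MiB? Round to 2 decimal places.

5.45 GiB

1 h 18 min = 78 min = 4680 s
Audio: 408 kbps = 0.408 Mbps.
AVC: 19.608 Mbps × 4680 s = 91765.4 Mb = 10.683 GiB.
VP9: 9.608 Mbps × 4680 s = 44965.4 Mb = 5.235 GiB.
Saving: 10.683 − 5.235 = 5.448 GiB.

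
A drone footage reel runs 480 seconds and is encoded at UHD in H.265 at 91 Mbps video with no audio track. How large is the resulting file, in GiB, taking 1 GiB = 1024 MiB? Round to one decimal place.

5.1 GiB

Total bitrate: 91 Mbps.
Stream data: 91.000 Mbps × 480 s = 43680.0 Mb.
43,680 Mb = 5,460,000,000 bytes ÷ 1,073,741,824 = 5.085 GiB.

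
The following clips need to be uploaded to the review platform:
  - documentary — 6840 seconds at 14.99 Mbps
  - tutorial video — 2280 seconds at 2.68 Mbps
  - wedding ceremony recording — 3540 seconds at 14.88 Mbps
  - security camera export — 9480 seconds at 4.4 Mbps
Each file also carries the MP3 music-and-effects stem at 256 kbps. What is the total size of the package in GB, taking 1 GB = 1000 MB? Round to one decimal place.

Audio: 256 kbps = 0.256 Mbps.
documentary: 15.246 Mbps × 6840 s = 104282.6 Mb
tutorial video: 2.936 Mbps × 2280 s = 6694.1 Mb
wedding ceremony recording: 15.136 Mbps × 3540 s = 53581.4 Mb
security camera export: 4.656 Mbps × 9480 s = 44138.9 Mb
Total: 208697.0 Mb = 26087.1 MB.
= 26.09 GB.

26.1 GB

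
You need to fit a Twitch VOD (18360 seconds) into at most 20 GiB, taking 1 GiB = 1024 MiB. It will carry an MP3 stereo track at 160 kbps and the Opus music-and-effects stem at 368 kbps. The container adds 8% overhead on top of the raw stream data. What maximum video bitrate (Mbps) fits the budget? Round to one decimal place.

Budget: 20 GiB = 171798.7 Mb.
Stream payload after overhead: 171798.7 / 1.08 = 159072.9 Mb.
Total bitrate budget: 159072.9 Mb / 18360 s = 8.664 Mbps.
Audio total: 160 + 368 = 528 kbps = 0.528 Mbps.
Video: 8.664 − 0.528 = 8.136 Mbps.

8.1 Mbps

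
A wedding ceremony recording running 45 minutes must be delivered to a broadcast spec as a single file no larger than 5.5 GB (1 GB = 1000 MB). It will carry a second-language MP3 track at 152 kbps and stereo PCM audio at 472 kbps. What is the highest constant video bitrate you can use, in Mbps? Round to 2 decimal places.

15.67 Mbps

Budget: 5.5 GB = 44000.0 Mb.
45 min = 2700 s
Total bitrate budget: 44000.0 Mb / 2700 s = 16.296 Mbps.
Audio total: 152 + 472 = 624 kbps = 0.624 Mbps.
Video: 16.296 − 0.624 = 15.672 Mbps.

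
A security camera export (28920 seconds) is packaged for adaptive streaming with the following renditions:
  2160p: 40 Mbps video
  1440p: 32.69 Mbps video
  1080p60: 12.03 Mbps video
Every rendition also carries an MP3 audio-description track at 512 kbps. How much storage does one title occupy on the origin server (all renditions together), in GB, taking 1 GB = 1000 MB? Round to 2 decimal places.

311.82 GB

Audio: 512 kbps = 0.512 Mbps.
Sum of rendition bitrates: (40+0.512) + (32.69+0.512) + (12.03+0.512) = 86.256 Mbps.
× 28920 s = 2,494,524 Mb = 311,815 MB = 311.8 GB.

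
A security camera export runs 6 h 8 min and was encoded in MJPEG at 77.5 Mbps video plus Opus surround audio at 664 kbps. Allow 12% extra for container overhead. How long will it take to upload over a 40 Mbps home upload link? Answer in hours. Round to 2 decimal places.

13.42 hours

6 h 8 min = 368 min = 22080 s
Audio: 664 kbps = 0.664 Mbps.
Total bitrate: 78.164 Mbps.
File: 78.164 Mbps × 22080 s = 1725861.1 Mb.
With 12% container overhead: ×1.12. → 1932964.5 Mb.
At 40 Mbps: 1932964.5 / 40 = 48324.1 s ≈ 13.4 hours.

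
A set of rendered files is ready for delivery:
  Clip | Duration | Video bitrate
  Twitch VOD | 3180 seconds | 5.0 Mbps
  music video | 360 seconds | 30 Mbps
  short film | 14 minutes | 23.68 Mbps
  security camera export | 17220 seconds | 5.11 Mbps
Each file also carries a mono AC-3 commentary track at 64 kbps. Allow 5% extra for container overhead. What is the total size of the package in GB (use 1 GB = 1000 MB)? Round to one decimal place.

Audio: 64 kbps = 0.064 Mbps.
Twitch VOD: 5.064 Mbps × 3180 s × 1.05 = 16908.7 Mb
music video: 30.064 Mbps × 360 s × 1.05 = 11364.2 Mb
short film: 23.744 Mbps × 840 s × 1.05 = 20942.2 Mb
security camera export: 5.174 Mbps × 17220 s × 1.05 = 93551.1 Mb
Total: 142766.2 Mb = 17845.8 MB.
= 17.85 GB.

17.8 GB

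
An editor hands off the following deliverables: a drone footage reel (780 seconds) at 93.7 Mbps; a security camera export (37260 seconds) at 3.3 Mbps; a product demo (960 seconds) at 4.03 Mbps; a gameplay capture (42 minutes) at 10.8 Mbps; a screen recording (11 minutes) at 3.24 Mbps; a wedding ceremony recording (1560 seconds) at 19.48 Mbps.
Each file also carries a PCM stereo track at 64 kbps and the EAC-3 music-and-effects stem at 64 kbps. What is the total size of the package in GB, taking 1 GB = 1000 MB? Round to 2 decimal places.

Audio total: 64 + 64 = 128 kbps = 0.128 Mbps.
drone footage reel: 93.828 Mbps × 780 s = 73185.8 Mb
security camera export: 3.428 Mbps × 37260 s = 127727.3 Mb
product demo: 4.158 Mbps × 960 s = 3991.7 Mb
gameplay capture: 10.928 Mbps × 2520 s = 27538.6 Mb
screen recording: 3.368 Mbps × 660 s = 2222.9 Mb
wedding ceremony recording: 19.608 Mbps × 1560 s = 30588.5 Mb
Total: 265254.7 Mb = 33156.8 MB.
= 33.16 GB.

33.16 GB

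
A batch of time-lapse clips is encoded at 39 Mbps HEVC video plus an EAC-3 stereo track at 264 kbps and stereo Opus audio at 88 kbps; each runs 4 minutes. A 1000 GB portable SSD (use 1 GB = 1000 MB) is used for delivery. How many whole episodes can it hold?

847

4 min = 240 s
Audio total: 264 + 88 = 352 kbps = 0.352 Mbps.
Total bitrate: 39.352 Mbps.
Per item: 39.352 Mbps × 240 s = 9,444 Mb = 1,181 MB.
Capacity: 1000 GB = 8,000,000 Mb; 847.06 items → 847 complete.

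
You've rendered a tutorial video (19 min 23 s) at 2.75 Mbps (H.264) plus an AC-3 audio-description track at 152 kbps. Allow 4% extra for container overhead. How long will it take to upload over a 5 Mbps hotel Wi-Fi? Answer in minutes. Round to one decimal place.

19 min 23 s = 1163 s
Audio: 152 kbps = 0.152 Mbps.
Total bitrate: 2.902 Mbps.
File: 2.902 Mbps × 1163 s = 3375.0 Mb.
With 4% container overhead: ×1.04. → 3510.0 Mb.
At 5 Mbps: 3510.0 / 5 = 702.0 s ≈ 11.7 minutes.

11.7 minutes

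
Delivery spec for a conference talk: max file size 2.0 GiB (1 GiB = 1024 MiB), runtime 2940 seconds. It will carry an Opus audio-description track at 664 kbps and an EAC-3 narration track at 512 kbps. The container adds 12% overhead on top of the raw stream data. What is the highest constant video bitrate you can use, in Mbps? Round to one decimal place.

4.0 Mbps

Budget: 2.0 GiB = 17179.9 Mb.
Stream payload after overhead: 17179.9 / 1.12 = 15339.2 Mb.
Total bitrate budget: 15339.2 Mb / 2940 s = 5.217 Mbps.
Audio total: 664 + 512 = 1176 kbps = 1.176 Mbps.
Video: 5.217 − 1.176 = 4.041 Mbps.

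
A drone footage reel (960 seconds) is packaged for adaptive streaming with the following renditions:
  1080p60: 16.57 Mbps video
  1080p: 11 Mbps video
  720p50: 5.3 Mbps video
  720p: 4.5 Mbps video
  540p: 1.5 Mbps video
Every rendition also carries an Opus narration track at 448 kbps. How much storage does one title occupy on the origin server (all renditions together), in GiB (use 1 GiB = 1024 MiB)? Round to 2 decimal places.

Audio: 448 kbps = 0.448 Mbps.
Sum of rendition bitrates: (16.57+0.448) + (11+0.448) + (5.3+0.448) + (4.5+0.448) + (1.5+0.448) = 41.110 Mbps.
× 960 s = 39,466 Mb = 4,933 MB = 4.594 GiB.

4.59 GiB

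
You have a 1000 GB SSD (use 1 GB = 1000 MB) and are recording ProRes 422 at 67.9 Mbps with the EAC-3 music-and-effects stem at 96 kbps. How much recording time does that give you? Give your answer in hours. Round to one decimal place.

Audio: 96 kbps = 0.096 Mbps.
Total bitrate: 67.9 + 0.096 = 67.996 Mbps.
Capacity: 1000 GB = 8,000,000 Mb.
Recording time: 8,000,000 / 67.996 = 117,654 s ≈ 32.7 hours.

32.7 hours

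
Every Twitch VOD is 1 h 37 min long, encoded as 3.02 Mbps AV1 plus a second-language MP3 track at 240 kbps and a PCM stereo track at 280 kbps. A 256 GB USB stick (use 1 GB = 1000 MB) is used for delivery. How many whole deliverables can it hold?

1 h 37 min = 97 min = 5820 s
Audio total: 240 + 280 = 520 kbps = 0.520 Mbps.
Total bitrate: 3.540 Mbps.
Per item: 3.540 Mbps × 5820 s = 20,603 Mb = 2,575 MB.
Capacity: 256 GB = 2,048,000 Mb; 99.40 items → 99 complete.

99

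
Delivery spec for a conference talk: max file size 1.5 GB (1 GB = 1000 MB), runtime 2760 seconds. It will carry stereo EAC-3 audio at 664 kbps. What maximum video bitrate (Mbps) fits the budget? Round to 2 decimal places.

Budget: 1.5 GB = 12000.0 Mb.
Total bitrate budget: 12000.0 Mb / 2760 s = 4.348 Mbps.
Audio: 664 kbps = 0.664 Mbps.
Video: 4.348 − 0.664 = 3.684 Mbps.

3.68 Mbps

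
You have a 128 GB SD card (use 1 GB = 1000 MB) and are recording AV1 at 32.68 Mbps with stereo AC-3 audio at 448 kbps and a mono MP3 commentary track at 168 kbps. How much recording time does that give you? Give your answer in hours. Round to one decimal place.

Audio total: 448 + 168 = 616 kbps = 0.616 Mbps.
Total bitrate: 32.68 + 0.616 = 33.296 Mbps.
Capacity: 128 GB = 1,024,000 Mb.
Recording time: 1,024,000 / 33.296 = 30,754 s ≈ 8.54 hours.

8.5 hours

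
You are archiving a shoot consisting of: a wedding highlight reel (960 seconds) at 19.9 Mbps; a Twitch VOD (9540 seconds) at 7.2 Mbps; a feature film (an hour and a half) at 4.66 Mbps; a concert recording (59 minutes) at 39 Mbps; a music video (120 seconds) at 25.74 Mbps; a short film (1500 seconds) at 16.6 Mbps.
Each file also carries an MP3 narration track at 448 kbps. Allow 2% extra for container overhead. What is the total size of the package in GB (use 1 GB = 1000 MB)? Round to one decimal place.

36.8 GB

Audio: 448 kbps = 0.448 Mbps.
wedding highlight reel: 20.348 Mbps × 960 s × 1.02 = 19924.8 Mb
Twitch VOD: 7.648 Mbps × 9540 s × 1.02 = 74421.2 Mb
feature film: 5.108 Mbps × 5400 s × 1.02 = 28134.9 Mb
concert recording: 39.448 Mbps × 3540 s × 1.02 = 142438.8 Mb
music video: 26.188 Mbps × 120 s × 1.02 = 3205.4 Mb
short film: 17.048 Mbps × 1500 s × 1.02 = 26083.4 Mb
Total: 294208.5 Mb = 36776.1 MB.
= 36.78 GB.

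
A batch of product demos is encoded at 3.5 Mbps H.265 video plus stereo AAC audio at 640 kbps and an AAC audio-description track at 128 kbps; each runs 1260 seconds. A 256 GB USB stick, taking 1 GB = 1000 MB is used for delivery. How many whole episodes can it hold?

Audio total: 640 + 128 = 768 kbps = 0.768 Mbps.
Total bitrate: 4.268 Mbps.
Per item: 4.268 Mbps × 1260 s = 5,378 Mb = 672.2 MB.
Capacity: 256 GB = 2,048,000 Mb; 380.83 items → 380 complete.

380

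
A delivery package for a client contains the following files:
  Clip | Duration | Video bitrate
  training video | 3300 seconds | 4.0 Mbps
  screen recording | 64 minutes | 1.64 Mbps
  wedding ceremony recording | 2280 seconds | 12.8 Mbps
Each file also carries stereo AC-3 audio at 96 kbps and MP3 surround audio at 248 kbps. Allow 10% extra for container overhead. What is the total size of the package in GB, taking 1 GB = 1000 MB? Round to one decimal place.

7.1 GB

Audio total: 96 + 248 = 344 kbps = 0.344 Mbps.
training video: 4.344 Mbps × 3300 s × 1.10 = 15768.7 Mb
screen recording: 1.984 Mbps × 3840 s × 1.10 = 8380.4 Mb
wedding ceremony recording: 13.144 Mbps × 2280 s × 1.10 = 32965.2 Mb
Total: 57114.3 Mb = 7139.3 MB.
= 7.139 GB.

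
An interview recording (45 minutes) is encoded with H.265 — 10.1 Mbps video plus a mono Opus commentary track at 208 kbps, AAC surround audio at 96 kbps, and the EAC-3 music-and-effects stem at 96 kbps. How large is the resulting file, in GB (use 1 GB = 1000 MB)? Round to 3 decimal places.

45 min = 2700 s
Audio total: 208 + 96 + 96 = 400 kbps = 0.400 Mbps.
Total bitrate: 10.1 + 0.400 = 10.500 Mbps.
Stream data: 10.500 Mbps × 2700 s = 28350.0 Mb.
28,350 Mb ÷ 8 = 3,544 MB → 3.544 GB.

3.544 GB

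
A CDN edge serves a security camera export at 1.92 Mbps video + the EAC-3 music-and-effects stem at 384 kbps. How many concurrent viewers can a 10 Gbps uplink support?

Audio: 384 kbps = 0.384 Mbps.
Per-viewer media rate: 2.304 Mbps.
10 Gbps = 10,000 Mbps; 10,000 / 2.304 = 4340.28 → 4340 viewers.

4340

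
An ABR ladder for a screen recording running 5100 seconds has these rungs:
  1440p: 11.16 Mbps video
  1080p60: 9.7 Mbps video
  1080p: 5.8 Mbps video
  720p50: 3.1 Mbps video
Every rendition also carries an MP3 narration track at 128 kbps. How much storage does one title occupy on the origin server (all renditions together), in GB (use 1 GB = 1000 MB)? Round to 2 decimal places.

Audio: 128 kbps = 0.128 Mbps.
Sum of rendition bitrates: (11.16+0.128) + (9.7+0.128) + (5.8+0.128) + (3.1+0.128) = 30.272 Mbps.
× 5100 s = 154,387 Mb = 19,298 MB = 19.30 GB.

19.30 GB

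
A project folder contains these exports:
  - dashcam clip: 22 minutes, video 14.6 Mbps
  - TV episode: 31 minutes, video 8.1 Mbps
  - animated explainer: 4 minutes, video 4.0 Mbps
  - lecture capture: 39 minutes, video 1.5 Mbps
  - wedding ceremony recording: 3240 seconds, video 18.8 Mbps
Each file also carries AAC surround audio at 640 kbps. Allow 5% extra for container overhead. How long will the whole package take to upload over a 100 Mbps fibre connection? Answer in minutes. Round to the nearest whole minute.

18 minutes

Audio: 640 kbps = 0.640 Mbps.
dashcam clip: 15.240 Mbps × 1320 s × 1.05 = 21122.6 Mb
TV episode: 8.740 Mbps × 1860 s × 1.05 = 17069.2 Mb
animated explainer: 4.640 Mbps × 240 s × 1.05 = 1169.3 Mb
lecture capture: 2.140 Mbps × 2340 s × 1.05 = 5258.0 Mb
wedding ceremony recording: 19.440 Mbps × 3240 s × 1.05 = 66134.9 Mb
Total: 110754.0 Mb = 13844.2 MB.
At 100 Mbps: 110754.0 / 100 = 1108 s ≈ 18.5 minutes.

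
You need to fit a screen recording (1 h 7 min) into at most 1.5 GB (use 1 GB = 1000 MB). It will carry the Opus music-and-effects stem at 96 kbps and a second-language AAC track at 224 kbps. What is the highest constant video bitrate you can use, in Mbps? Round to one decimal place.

Budget: 1.5 GB = 12000.0 Mb.
1 h 7 min = 67 min = 4020 s
Total bitrate budget: 12000.0 Mb / 4020 s = 2.985 Mbps.
Audio total: 96 + 224 = 320 kbps = 0.320 Mbps.
Video: 2.985 − 0.320 = 2.665 Mbps.

2.7 Mbps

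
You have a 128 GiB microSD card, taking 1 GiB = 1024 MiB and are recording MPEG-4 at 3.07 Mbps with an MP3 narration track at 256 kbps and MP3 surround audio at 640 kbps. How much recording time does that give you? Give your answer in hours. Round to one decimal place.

Audio total: 256 + 640 = 896 kbps = 0.896 Mbps.
Total bitrate: 3.07 + 0.896 = 3.966 Mbps.
Capacity: 128 GiB = 1,099,512 Mb.
Recording time: 1,099,512 / 3.966 = 277,234 s ≈ 77.0 hours.

77.0 hours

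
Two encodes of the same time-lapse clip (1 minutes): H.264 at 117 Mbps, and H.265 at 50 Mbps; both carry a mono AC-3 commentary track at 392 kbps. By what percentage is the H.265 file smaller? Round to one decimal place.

Audio: 392 kbps = 0.392 Mbps.
H.264: 117.392 Mbps × 60 s = 7043.5 Mb = 0.820 GiB.
H.265: 50.392 Mbps × 60 s = 3023.5 Mb = 0.352 GiB.
Reduction: (1 − 0.352/0.820) × 100 = 57.07%.

57.1%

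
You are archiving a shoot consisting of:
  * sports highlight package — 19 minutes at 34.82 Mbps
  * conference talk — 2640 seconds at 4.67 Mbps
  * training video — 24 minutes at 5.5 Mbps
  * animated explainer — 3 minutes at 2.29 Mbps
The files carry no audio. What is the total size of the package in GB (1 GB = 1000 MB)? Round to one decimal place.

sports highlight package: 34.820 Mbps × 1140 s = 39694.8 Mb
conference talk: 4.670 Mbps × 2640 s = 12328.8 Mb
training video: 5.500 Mbps × 1440 s = 7920.0 Mb
animated explainer: 2.290 Mbps × 180 s = 412.2 Mb
Total: 60355.8 Mb = 7544.5 MB.
= 7.544 GB.

7.5 GB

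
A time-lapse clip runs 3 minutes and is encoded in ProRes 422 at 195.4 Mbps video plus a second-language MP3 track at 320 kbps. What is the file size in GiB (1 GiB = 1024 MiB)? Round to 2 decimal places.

3 min = 180 s
Audio: 320 kbps = 0.320 Mbps.
Total bitrate: 195.4 + 0.320 = 195.720 Mbps.
Stream data: 195.720 Mbps × 180 s = 35229.6 Mb.
35,230 Mb = 4,403,700,000 bytes ÷ 1,073,741,824 = 4.101 GiB.

4.10 GiB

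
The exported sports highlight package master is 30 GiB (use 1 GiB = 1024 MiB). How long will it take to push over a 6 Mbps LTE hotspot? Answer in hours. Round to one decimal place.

File: 30 GiB = 257698.0 Mb.
At 6 Mbps: 257698.0 / 6 = 42949.7 s ≈ 11.9 hours.

11.9 hours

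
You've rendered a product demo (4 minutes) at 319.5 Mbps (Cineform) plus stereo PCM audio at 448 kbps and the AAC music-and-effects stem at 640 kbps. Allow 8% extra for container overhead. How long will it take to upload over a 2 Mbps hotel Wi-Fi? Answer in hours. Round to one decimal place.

11.5 hours

4 min = 240 s
Audio total: 448 + 640 = 1088 kbps = 1.088 Mbps.
Total bitrate: 320.588 Mbps.
File: 320.588 Mbps × 240 s = 76941.1 Mb.
With 8% container overhead: ×1.08. → 83096.4 Mb.
At 2 Mbps: 83096.4 / 2 = 41548.2 s ≈ 11.5 hours.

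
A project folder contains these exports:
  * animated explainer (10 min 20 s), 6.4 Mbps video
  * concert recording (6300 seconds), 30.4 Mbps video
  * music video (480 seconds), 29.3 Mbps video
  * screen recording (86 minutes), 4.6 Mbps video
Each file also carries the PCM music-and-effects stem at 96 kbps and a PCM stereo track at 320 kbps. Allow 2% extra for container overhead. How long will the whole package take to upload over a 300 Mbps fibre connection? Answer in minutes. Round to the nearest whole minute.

Audio total: 96 + 320 = 416 kbps = 0.416 Mbps.
animated explainer: 6.816 Mbps × 620 s × 1.02 = 4310.4 Mb
concert recording: 30.816 Mbps × 6300 s × 1.02 = 198023.6 Mb
music video: 29.716 Mbps × 480 s × 1.02 = 14549.0 Mb
screen recording: 5.016 Mbps × 5160 s × 1.02 = 26400.2 Mb
Total: 243283.2 Mb = 30410.4 MB.
At 300 Mbps: 243283.2 / 300 = 811 s ≈ 13.5 minutes.

14 minutes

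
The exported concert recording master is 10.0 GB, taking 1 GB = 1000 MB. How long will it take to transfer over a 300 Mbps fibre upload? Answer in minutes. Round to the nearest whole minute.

File: 10.0 GB = 80000.0 Mb.
At 300 Mbps: 80000.0 / 300 = 266.7 s ≈ 4.44 minutes.

4 minutes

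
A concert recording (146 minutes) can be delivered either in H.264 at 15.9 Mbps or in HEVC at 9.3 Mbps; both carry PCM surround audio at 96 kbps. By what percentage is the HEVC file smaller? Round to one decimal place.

146 min = 8760 s
Audio: 96 kbps = 0.096 Mbps.
H.264: 15.996 Mbps × 8760 s = 140125.0 Mb = 17.516 GB.
HEVC: 9.396 Mbps × 8760 s = 82309.0 Mb = 10.289 GB.
Reduction: (1 − 10.289/17.516) × 100 = 41.26%.

41.3%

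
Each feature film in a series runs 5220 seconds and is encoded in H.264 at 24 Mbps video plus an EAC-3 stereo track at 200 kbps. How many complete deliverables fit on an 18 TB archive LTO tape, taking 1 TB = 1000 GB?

1139

Audio: 200 kbps = 0.200 Mbps.
Total bitrate: 24.200 Mbps.
Per item: 24.200 Mbps × 5220 s = 126,324 Mb = 15,790 MB.
Capacity: 18 TB = 144,000,000 Mb; 1139.93 items → 1139 complete.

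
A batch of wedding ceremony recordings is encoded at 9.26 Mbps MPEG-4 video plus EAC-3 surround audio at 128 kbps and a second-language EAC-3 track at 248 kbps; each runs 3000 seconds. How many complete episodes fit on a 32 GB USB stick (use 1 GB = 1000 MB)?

8

Audio total: 128 + 248 = 376 kbps = 0.376 Mbps.
Total bitrate: 9.636 Mbps.
Per item: 9.636 Mbps × 3000 s = 28,908 Mb = 3,614 MB.
Capacity: 32 GB = 256,000 Mb; 8.86 items → 8 complete.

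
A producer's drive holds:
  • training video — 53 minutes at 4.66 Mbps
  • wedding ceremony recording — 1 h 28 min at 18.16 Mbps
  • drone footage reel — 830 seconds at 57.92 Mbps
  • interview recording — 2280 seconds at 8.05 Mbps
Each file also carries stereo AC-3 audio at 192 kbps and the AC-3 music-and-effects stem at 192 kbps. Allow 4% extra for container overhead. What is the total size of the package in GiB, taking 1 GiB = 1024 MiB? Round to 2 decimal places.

21.98 GiB

Audio total: 192 + 192 = 384 kbps = 0.384 Mbps.
training video: 5.044 Mbps × 3180 s × 1.04 = 16681.5 Mb
wedding ceremony recording: 18.544 Mbps × 5280 s × 1.04 = 101828.8 Mb
drone footage reel: 58.304 Mbps × 830 s × 1.04 = 50328.0 Mb
interview recording: 8.434 Mbps × 2280 s × 1.04 = 19998.7 Mb
Total: 188837.0 Mb = 23604.6 MB.
= 21.98 GiB.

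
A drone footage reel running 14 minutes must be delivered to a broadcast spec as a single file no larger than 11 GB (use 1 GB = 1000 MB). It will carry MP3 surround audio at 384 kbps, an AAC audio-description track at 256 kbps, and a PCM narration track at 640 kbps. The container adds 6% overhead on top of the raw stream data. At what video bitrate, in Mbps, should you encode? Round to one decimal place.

Budget: 11 GB = 88000.0 Mb.
Stream payload after overhead: 88000.0 / 1.06 = 83018.9 Mb.
14 min = 840 s
Total bitrate budget: 83018.9 Mb / 840 s = 98.832 Mbps.
Audio total: 384 + 256 + 640 = 1280 kbps = 1.280 Mbps.
Video: 98.832 − 1.280 = 97.552 Mbps.

97.6 Mbps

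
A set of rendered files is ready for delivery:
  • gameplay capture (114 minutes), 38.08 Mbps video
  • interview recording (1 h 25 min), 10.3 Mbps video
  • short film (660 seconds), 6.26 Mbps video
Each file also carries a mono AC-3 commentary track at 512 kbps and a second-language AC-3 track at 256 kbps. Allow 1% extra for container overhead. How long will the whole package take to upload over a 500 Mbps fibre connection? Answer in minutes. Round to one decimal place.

11.0 minutes

Audio total: 512 + 256 = 768 kbps = 0.768 Mbps.
gameplay capture: 38.848 Mbps × 6840 s × 1.01 = 268377.5 Mb
interview recording: 11.068 Mbps × 5100 s × 1.01 = 57011.3 Mb
short film: 7.028 Mbps × 660 s × 1.01 = 4684.9 Mb
Total: 330073.7 Mb = 41259.2 MB.
At 500 Mbps: 330073.7 / 500 = 660 s ≈ 11 minutes.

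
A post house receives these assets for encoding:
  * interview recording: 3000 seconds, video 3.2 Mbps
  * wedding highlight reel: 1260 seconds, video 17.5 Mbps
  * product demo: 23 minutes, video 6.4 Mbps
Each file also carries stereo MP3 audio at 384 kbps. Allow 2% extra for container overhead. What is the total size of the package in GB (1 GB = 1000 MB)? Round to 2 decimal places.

Audio: 384 kbps = 0.384 Mbps.
interview recording: 3.584 Mbps × 3000 s × 1.02 = 10967.0 Mb
wedding highlight reel: 17.884 Mbps × 1260 s × 1.02 = 22984.5 Mb
product demo: 6.784 Mbps × 1380 s × 1.02 = 9549.2 Mb
Total: 43500.7 Mb = 5437.6 MB.
= 5.438 GB.

5.44 GB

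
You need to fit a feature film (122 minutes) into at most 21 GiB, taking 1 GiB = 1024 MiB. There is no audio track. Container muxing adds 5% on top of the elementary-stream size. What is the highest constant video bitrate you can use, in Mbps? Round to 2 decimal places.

23.47 Mbps

Budget: 21 GiB = 180388.6 Mb.
Stream payload after overhead: 180388.6 / 1.05 = 171798.7 Mb.
122 min = 7320 s
Total bitrate budget: 171798.7 Mb / 7320 s = 23.470 Mbps.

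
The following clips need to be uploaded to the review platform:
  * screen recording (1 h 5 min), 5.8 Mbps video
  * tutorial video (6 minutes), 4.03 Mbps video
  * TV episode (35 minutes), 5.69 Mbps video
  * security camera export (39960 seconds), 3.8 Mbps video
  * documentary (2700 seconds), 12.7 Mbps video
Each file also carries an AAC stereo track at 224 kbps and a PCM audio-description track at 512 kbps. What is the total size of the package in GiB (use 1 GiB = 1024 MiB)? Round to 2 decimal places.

Audio total: 224 + 512 = 736 kbps = 0.736 Mbps.
screen recording: 6.536 Mbps × 3900 s = 25490.4 Mb
tutorial video: 4.766 Mbps × 360 s = 1715.8 Mb
TV episode: 6.426 Mbps × 2100 s = 13494.6 Mb
security camera export: 4.536 Mbps × 39960 s = 181258.6 Mb
documentary: 13.436 Mbps × 2700 s = 36277.2 Mb
Total: 258236.5 Mb = 32279.6 MB.
= 30.06 GiB.

30.06 GiB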